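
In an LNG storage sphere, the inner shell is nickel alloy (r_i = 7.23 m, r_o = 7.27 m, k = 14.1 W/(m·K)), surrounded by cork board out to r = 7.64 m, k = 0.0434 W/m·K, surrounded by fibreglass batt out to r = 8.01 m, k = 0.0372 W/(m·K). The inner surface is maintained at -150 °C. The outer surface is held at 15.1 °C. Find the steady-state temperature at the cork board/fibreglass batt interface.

Treat each layer as a resistance in series:
  R_nickel alloy = (1/7.23 − 1/7.27)/(4πk) = 7.610×10^-4/(4π·14.1) = 4.295×10^-6 K/W
  R_cork board = (1/7.27 − 1/7.64)/(4πk) = 0.006662/(4π·0.0434) = 0.01221 K/W
  R_fibreglass batt = (1/7.64 − 1/8.01)/(4πk) = 0.006046/(4π·0.0372) = 0.01293 K/W
ΣR = 4.295×10^-6 + 0.01221 + 0.01293 = 0.02514 K/W
Q = ΔT/ΣR = (-150 °C − 15.1 °C)/0.02514 = -6567 W
From the inner boundary to the cork board/fibreglass batt interface, ΣR_partial = 0.01221 K/W.
T_interface = T_in − Q·ΣR_partial = -150 °C − (-6567)(0.01221) = -69.8 °C

T = -69.8 °C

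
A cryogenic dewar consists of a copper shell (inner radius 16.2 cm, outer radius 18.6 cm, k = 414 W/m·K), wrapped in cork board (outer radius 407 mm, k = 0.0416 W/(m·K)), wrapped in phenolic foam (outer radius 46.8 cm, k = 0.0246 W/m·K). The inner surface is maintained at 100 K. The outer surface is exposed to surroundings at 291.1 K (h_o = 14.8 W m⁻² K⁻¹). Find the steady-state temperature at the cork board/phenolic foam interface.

T = 260.6 K

Series thermal resistances, inner to outer:
  R_copper = (1/0.162 − 1/0.186)/(4πk) = 0.7965/(4π·414) = 1.531×10^-4 K/W
  R_cork board = (1/0.186 − 1/0.407)/(4πk) = 2.919/(4π·0.0416) = 5.584 K/W
  R_phenolic foam = (1/0.407 − 1/0.468)/(4πk) = 0.3203/(4π·0.0246) = 1.036 K/W
  R_conv,out = 1/(4πr²h) = 1/(4π·0.468²·14.8) = 0.02455 K/W
ΣR = 1.531×10^-4 + 5.584 + 1.036 + 0.02455 = 6.645 K/W
Q = ΔT/ΣR = (100 K − 291.1 K)/6.645 = -28.76 W
From the inner boundary to the cork board/phenolic foam interface, ΣR_partial = 5.584 K/W.
T_interface = T_in − Q·ΣR_partial = 100 K − (-28.76)(5.584) = 260.6 K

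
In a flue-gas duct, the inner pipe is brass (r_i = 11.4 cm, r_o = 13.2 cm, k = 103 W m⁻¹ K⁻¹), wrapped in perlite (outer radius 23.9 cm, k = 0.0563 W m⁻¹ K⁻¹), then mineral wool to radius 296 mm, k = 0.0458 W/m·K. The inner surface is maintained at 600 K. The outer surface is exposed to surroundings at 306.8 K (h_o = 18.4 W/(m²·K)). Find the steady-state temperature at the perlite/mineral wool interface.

Series thermal resistances, inner to outer:
  R'_brass = ln(0.132/0.114)/(2πk) = 0.1466/(2π·103) = 2.265×10^-4 m·K/W
  R'_perlite = ln(0.239/0.132)/(2πk) = 0.5937/(2π·0.0563) = 1.678 m·K/W
  R'_mineral wool = ln(0.296/0.239)/(2πk) = 0.2139/(2π·0.0458) = 0.7433 m·K/W
  R'_conv,out = 1/(2πr h) = 1/(2π·0.296·18.4) = 0.02922 m·K/W
ΣR = 2.265×10^-4 + 1.678 + 0.7433 + 0.02922 = 2.451 m·K/W
Q' = ΔT/ΣR = (600 K − 306.8 K)/2.451 = 119.6 W/m
From the inner boundary to the perlite/mineral wool interface, ΣR_partial = 1.678 m·K/W.
T_interface = T_in − Q'·ΣR_partial = 600 K − (119.6)(1.678) = 399 K

T = 399 K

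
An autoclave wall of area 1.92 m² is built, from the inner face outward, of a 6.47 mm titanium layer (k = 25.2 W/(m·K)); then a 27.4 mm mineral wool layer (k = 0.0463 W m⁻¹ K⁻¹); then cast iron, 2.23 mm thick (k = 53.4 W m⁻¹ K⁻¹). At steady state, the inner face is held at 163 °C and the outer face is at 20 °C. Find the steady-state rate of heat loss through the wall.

Resistance network (inner→outer):
  R_titanium = L/(kA) = 0.00647/(25.2·1.92) = 1.337×10^-4 K/W
  R_mineral wool = L/(kA) = 0.0274/(0.0463·1.92) = 0.3082 K/W
  R_cast iron = L/(kA) = 0.00223/(53.4·1.92) = 2.175×10^-5 K/W
ΣR = 1.337×10^-4 + 0.3082 + 2.175×10^-5 = 0.3084 K/W
Q = ΔT/ΣR = (163 °C − 20 °C)/0.3084 = 464 W

Q = 464 W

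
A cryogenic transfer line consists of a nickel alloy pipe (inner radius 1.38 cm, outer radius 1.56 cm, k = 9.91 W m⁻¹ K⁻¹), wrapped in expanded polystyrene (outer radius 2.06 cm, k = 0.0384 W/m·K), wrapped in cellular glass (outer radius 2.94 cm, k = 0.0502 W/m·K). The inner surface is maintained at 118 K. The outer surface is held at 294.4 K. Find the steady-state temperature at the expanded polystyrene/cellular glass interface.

Treat each layer as a resistance in series:
  R'_nickel alloy = ln(0.0156/0.0138)/(2πk) = 0.1226/(2π·9.91) = 0.001969 m·K/W
  R'_expanded polystyrene = ln(0.0206/0.0156)/(2πk) = 0.2780/(2π·0.0384) = 1.152 m·K/W
  R'_cellular glass = ln(0.0294/0.0206)/(2πk) = 0.3557/(2π·0.0502) = 1.128 m·K/W
ΣR = 0.001969 + 1.152 + 1.128 = 2.282 m·K/W
Q' = ΔT/ΣR = (118 K − 294.4 K)/2.282 = -77.30 W/m
From the inner boundary to the expanded polystyrene/cellular glass interface, ΣR_partial = 1.154 m·K/W.
T_interface = T_in − Q'·ΣR_partial = 118 K − (-77.30)(1.154) = 207.2 K

T = 207.2 K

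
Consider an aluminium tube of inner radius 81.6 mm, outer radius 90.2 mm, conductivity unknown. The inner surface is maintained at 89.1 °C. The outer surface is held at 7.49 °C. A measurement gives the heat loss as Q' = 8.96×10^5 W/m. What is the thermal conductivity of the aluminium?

k = 175 W/m·K

ΣR = ΔT/Q' = |89.1 − 7.49|/8.96×10^5 = 9.108×10^-5 m·K/W
ln(r₂/r₁)/(2πk) = 9.108×10^-5 ⇒ k = 0.1002/(2π·9.108×10^-5) = 175 W/m·K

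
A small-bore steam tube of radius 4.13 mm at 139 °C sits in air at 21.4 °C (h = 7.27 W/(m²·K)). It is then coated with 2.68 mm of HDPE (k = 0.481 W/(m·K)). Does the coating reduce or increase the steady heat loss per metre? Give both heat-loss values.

increases: 22.2 → 34.8 W/m

Critical radius for a cylinder: r_cr = k/h = 0.0662 m = 6.62 cm.
Outer radius after coating: r₂ = 0.00413 + 0.00268 = 0.00681 m.
Since r₁ < r_cr and r₂ ≤ r_cr, the coating moves toward the maximum at r_cr — heat loss rises.
Bare: R = 1/(2πr₁h) = 5.301 m·K/W; Q = 117.6/5.301 = 22.2 W/m.
Coated: R = R_cond + R_conv = 3.380 m·K/W; Q = 117.6/3.380 = 34.8 W/m.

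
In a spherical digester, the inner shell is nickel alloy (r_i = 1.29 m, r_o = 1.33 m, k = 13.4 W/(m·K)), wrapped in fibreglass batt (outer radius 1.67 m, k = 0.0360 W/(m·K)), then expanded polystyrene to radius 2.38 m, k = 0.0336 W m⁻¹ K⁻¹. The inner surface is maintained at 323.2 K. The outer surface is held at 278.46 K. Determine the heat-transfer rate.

Q = 58.7 W

Series thermal resistances, inner to outer:
  R_nickel alloy = (1/1.29 − 1/1.33)/(4πk) = 0.02331/(4π·13.4) = 1.385×10^-4 K/W
  R_fibreglass batt = (1/1.33 − 1/1.67)/(4πk) = 0.1531/(4π·0.0360) = 0.3384 K/W
  R_expanded polystyrene = (1/1.67 − 1/2.38)/(4πk) = 0.1786/(4π·0.0336) = 0.4231 K/W
ΣR = 1.385×10^-4 + 0.3384 + 0.4231 = 0.7616 K/W
Q = ΔT/ΣR = (323.2 K − 278.46 K)/0.7616 = 58.7 W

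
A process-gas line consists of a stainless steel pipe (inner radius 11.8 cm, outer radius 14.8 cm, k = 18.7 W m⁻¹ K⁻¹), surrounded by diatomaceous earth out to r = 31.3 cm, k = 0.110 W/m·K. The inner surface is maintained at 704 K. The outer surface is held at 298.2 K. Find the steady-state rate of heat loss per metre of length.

Series thermal resistances, inner to outer:
  R'_stainless steel = ln(0.148/0.118)/(2πk) = 0.2265/(2π·18.7) = 0.001928 m·K/W
  R'_diatomaceous earth = ln(0.313/0.148)/(2πk) = 0.7490/(2π·0.110) = 1.084 m·K/W
ΣR = 0.001928 + 1.084 = 1.086 m·K/W
Q' = ΔT/ΣR = (704 K − 298.2 K)/1.086 = 374 W/m

Q' = 374 W/m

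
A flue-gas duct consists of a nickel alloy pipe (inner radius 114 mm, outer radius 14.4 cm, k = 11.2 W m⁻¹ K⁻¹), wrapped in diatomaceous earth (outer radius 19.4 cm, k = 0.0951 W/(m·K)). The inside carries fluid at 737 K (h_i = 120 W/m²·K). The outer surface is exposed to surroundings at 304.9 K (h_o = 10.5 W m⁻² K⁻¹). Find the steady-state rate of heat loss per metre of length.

Treat each layer as a resistance in series:
  R'_conv,in = 1/(2πr h) = 1/(2π·0.114·120) = 0.01163 m·K/W
  R'_nickel alloy = ln(0.144/0.114)/(2πk) = 0.2336/(2π·11.2) = 0.003320 m·K/W
  R'_diatomaceous earth = ln(0.194/0.144)/(2πk) = 0.2980/(2π·0.0951) = 0.4988 m·K/W
  R'_conv,out = 1/(2πr h) = 1/(2π·0.194·10.5) = 0.07813 m·K/W
ΣR = 0.01163 + 0.003320 + 0.4988 + 0.07813 = 0.5919 m·K/W
Q' = ΔT/ΣR = (737 K − 304.9 K)/0.5919 = 730 W/m

Q' = 730 W/m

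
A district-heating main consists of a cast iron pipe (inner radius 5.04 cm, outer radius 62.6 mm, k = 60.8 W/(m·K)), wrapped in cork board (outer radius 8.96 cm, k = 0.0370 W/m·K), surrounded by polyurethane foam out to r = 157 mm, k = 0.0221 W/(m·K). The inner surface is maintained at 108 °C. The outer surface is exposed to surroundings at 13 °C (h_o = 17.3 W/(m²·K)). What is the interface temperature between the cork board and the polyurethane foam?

T = 82.0 °C

Treat each layer as a resistance in series:
  R'_cast iron = ln(0.0626/0.0504)/(2πk) = 0.2168/(2π·60.8) = 5.674×10^-4 m·K/W
  R'_cork board = ln(0.0896/0.0626)/(2πk) = 0.3586/(2π·0.0370) = 1.542 m·K/W
  R'_polyurethane foam = ln(0.157/0.0896)/(2πk) = 0.5609/(2π·0.0221) = 4.039 m·K/W
  R'_conv,out = 1/(2πr h) = 1/(2π·0.157·17.3) = 0.05860 m·K/W
ΣR = 5.674×10^-4 + 1.542 + 4.039 + 0.05860 = 5.640 m·K/W
Q' = ΔT/ΣR = (108 °C − 13 °C)/5.640 = 16.84 W/m
From the inner boundary to the cork board/polyurethane foam interface, ΣR_partial = 1.543 m·K/W.
T_interface = T_in − Q'·ΣR_partial = 108 °C − (16.84)(1.543) = 82.0 °C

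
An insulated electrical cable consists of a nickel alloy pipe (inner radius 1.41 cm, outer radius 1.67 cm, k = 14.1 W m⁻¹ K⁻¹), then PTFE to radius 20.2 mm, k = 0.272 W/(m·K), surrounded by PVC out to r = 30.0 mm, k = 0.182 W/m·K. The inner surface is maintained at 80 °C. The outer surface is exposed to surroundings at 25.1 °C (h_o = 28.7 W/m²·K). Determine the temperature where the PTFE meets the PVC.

Resistance network (inner→outer):
  R'_nickel alloy = ln(0.0167/0.0141)/(2πk) = 0.1692/(2π·14.1) = 0.001910 m·K/W
  R'_PTFE = ln(0.0202/0.0167)/(2πk) = 0.1903/(2π·0.272) = 0.1113 m·K/W
  R'_PVC = ln(0.0300/0.0202)/(2πk) = 0.3955/(2π·0.182) = 0.3459 m·K/W
  R'_conv,out = 1/(2πr h) = 1/(2π·0.0300·28.7) = 0.1848 m·K/W
ΣR = 0.001910 + 0.1113 + 0.3459 + 0.1848 = 0.6439 m·K/W
Q' = ΔT/ΣR = (80 °C − 25.1 °C)/0.6439 = 85.26 W/m
From the inner boundary to the PTFE/PVC interface, ΣR_partial = 0.1132 m·K/W.
T_interface = T_in − Q'·ΣR_partial = 80 °C − (85.26)(0.1132) = 70.3 °C

T = 70.3 °C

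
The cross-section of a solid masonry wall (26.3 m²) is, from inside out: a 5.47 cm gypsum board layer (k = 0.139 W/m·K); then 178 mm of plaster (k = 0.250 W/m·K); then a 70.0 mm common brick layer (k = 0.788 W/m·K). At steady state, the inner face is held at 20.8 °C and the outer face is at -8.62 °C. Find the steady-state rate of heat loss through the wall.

Q = 648 W

Resistance network (inner→outer):
  R_gypsum board = L/(kA) = 0.0547/(0.139·26.3) = 0.01496 K/W
  R_plaster = L/(kA) = 0.178/(0.250·26.3) = 0.02707 K/W
  R_common brick = L/(kA) = 0.0700/(0.788·26.3) = 0.003378 K/W
ΣR = 0.01496 + 0.02707 + 0.003378 = 0.04541 K/W
Q = ΔT/ΣR = (20.8 °C − -8.62 °C)/0.04541 = 648 W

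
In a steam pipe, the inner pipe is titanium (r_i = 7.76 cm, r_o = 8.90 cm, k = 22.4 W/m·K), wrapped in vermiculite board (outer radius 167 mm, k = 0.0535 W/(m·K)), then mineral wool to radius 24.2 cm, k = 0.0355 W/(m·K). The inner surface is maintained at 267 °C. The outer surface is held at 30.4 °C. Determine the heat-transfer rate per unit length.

Treat each layer as a resistance in series:
  R'_titanium = ln(0.0890/0.0776)/(2πk) = 0.1371/(2π·22.4) = 9.739×10^-4 m·K/W
  R'_vermiculite board = ln(0.167/0.0890)/(2πk) = 0.6294/(2π·0.0535) = 1.872 m·K/W
  R'_mineral wool = ln(0.242/0.167)/(2πk) = 0.3709/(2π·0.0355) = 1.663 m·K/W
ΣR = 9.739×10^-4 + 1.872 + 1.663 = 3.536 m·K/W
Q' = ΔT/ΣR = (267 °C − 30.4 °C)/3.536 = 66.9 W/m

Q' = 66.9 W/m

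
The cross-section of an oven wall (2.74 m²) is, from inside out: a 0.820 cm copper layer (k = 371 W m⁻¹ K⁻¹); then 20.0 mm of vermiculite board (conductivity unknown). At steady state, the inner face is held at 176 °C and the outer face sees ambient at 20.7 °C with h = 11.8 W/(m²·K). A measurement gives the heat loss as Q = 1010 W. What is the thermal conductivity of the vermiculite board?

k = 0.0594 W/m·K

ΣR = ΔT/Q = |176 − 20.7|/1010 = 0.1538 K/W
Known resistances:
  R_copper = L/(kA) = 0.00820/(371·2.74) = 8.067×10^-6 K/W
  R_conv,out = 1/(hA) = 1/(11.8·2.74) = 0.03093 K/W
R_vermiculite board = ΣR − ΣR_known = 0.1538 − 0.03094 = 0.1229 K/W
L/(kA) = 0.1229 ⇒ k = 0.0200/(0.1229·2.74) = 0.0594 W/m·K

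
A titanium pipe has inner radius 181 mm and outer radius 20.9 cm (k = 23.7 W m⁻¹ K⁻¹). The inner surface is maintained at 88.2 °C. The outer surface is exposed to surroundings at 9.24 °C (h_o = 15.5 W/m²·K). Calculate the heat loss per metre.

Q' = 1580 W/m

Treat each layer as a resistance in series:
  R'_titanium = ln(0.209/0.181)/(2πk) = 0.1438/(2π·23.7) = 9.659×10^-4 m·K/W
  R'_conv,out = 1/(2πr h) = 1/(2π·0.209·15.5) = 0.04913 m·K/W
ΣR = 9.659×10^-4 + 0.04913 = 0.05010 m·K/W
Q' = ΔT/ΣR = (88.2 °C − 9.24 °C)/0.05010 = 1580 W/m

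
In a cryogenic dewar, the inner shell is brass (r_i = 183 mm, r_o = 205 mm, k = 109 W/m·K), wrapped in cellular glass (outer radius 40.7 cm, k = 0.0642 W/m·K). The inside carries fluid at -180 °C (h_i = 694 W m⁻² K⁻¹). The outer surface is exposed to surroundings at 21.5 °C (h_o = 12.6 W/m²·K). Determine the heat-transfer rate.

Q = 66.2 W

Resistance network (inner→outer):
  R_conv,in = 1/(4πr²h) = 1/(4π·0.183²·694) = 0.003424 K/W
  R_brass = (1/0.183 − 1/0.205)/(4πk) = 0.5864/(4π·109) = 4.281×10^-4 K/W
  R_cellular glass = (1/0.205 − 1/0.407)/(4πk) = 2.421/(4π·0.0642) = 3.001 K/W
  R_conv,out = 1/(4πr²h) = 1/(4π·0.407²·12.6) = 0.03813 K/W
ΣR = 0.003424 + 4.281×10^-4 + 3.001 + 0.03813 = 3.043 K/W
Q = ΔT/ΣR = (-180 °C − 21.5 °C)/3.043 = -66.2 W
(Negative Q ⇒ heat flows inward; heat gain = 66.2 W.)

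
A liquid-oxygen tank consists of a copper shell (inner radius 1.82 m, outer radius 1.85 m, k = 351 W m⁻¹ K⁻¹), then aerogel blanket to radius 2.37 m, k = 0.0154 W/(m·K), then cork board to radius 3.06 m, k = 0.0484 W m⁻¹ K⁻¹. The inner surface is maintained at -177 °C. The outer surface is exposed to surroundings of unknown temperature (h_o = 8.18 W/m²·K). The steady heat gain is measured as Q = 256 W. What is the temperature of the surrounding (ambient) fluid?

Series resistances:
  R_copper = (1/1.82 − 1/1.85)/(4πk) = 0.008910/(4π·351) = 2.020×10^-6 K/W
  R_aerogel blanket = (1/1.85 − 1/2.37)/(4πk) = 0.1186/(4π·0.0154) = 0.6128 K/W
  R_cork board = (1/2.37 − 1/3.06)/(4πk) = 0.09514/(4π·0.0484) = 0.1564 K/W
  R_conv,out = 1/(4πr²h) = 1/(4π·3.06²·8.18) = 0.001039 K/W
ΣR = 0.7703 K/W
ΔT = Q·ΣR = 256 × 0.7703 = 197.2 K
Heat flows inward, so T_out = T_in + ΔT = -177 + 197.2 = 20.2 °C

T_out = 20.2 °C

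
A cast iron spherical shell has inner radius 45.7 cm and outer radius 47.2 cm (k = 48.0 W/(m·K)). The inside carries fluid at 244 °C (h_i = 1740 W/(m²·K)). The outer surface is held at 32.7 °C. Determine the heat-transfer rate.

Treat each layer as a resistance in series:
  R_conv,in = 1/(4πr²h) = 1/(4π·0.457²·1740) = 2.190×10^-4 K/W
  R_cast iron = (1/0.457 − 1/0.472)/(4πk) = 0.06954/(4π·48.0) = 1.153×10^-4 K/W
ΣR = 2.190×10^-4 + 1.153×10^-4 = 3.343×10^-4 K/W
Q = ΔT/ΣR = (244 °C − 32.7 °C)/3.343×10^-4 = 6.32×10^5 W

Q = 632 kW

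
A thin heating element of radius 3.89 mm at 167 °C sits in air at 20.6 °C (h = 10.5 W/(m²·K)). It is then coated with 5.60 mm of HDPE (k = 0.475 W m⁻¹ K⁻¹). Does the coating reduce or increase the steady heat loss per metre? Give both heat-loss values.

Critical radius for a cylinder: r_cr = k/h = 0.0452 m = 4.52 cm.
Outer radius after coating: r₂ = 0.00389 + 0.00560 = 0.00949 m.
Since r₁ < r_cr and r₂ ≤ r_cr, the coating moves toward the maximum at r_cr — heat loss rises.
Bare: R = 1/(2πr₁h) = 3.897 m·K/W; Q = 146.4/3.897 = 37.6 W/m.
Coated: R = R_cond + R_conv = 1.896 m·K/W; Q = 146.4/1.896 = 77.2 W/m.

increases: 37.6 → 77.2 W/m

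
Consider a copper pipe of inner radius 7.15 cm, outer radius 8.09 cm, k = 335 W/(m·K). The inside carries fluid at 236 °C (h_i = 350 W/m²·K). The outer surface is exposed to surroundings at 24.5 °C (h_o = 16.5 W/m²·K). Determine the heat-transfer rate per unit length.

Q' = 1680 W/m

Resistance network (inner→outer):
  R'_conv,in = 1/(2πr h) = 1/(2π·0.0715·350) = 0.006360 m·K/W
  R'_copper = ln(0.0809/0.0715)/(2πk) = 0.1235/(2π·335) = 5.868×10^-5 m·K/W
  R'_conv,out = 1/(2πr h) = 1/(2π·0.0809·16.5) = 0.1192 m·K/W
ΣR = 0.006360 + 5.868×10^-5 + 0.1192 = 0.1256 m·K/W
Q' = ΔT/ΣR = (236 °C − 24.5 °C)/0.1256 = 1680 W/m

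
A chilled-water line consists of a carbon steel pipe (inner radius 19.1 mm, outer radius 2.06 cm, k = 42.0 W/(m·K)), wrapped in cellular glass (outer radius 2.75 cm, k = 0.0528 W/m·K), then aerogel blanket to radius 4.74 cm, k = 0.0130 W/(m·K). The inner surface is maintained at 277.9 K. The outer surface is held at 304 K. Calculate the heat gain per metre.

Q' = 3.46 W/m

Resistance network (inner→outer):
  R'_carbon steel = ln(0.0206/0.0191)/(2πk) = 0.07560/(2π·42.0) = 2.865×10^-4 m·K/W
  R'_cellular glass = ln(0.0275/0.0206)/(2πk) = 0.2889/(2π·0.0528) = 0.8708 m·K/W
  R'_aerogel blanket = ln(0.0474/0.0275)/(2πk) = 0.5444/(2π·0.0130) = 6.665 m·K/W
ΣR = 2.865×10^-4 + 0.8708 + 6.665 = 7.536 m·K/W
Q' = ΔT/ΣR = (277.9 K − 304 K)/7.536 = -3.46 W/m
(Negative Q' ⇒ heat flows inward; heat gain = 3.46 W/m.)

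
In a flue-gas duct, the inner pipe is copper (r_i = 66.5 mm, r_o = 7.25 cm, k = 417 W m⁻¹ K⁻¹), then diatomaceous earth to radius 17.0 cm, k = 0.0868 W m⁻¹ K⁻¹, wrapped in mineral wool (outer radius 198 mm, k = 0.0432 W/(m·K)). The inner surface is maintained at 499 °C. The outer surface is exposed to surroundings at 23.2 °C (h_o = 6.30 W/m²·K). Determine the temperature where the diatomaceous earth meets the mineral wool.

Resistance network (inner→outer):
  R'_copper = ln(0.0725/0.0665)/(2πk) = 0.08638/(2π·417) = 3.297×10^-5 m·K/W
  R'_diatomaceous earth = ln(0.170/0.0725)/(2πk) = 0.8522/(2π·0.0868) = 1.563 m·K/W
  R'_mineral wool = ln(0.198/0.170)/(2πk) = 0.1525/(2π·0.0432) = 0.5617 m·K/W
  R'_conv,out = 1/(2πr h) = 1/(2π·0.198·6.30) = 0.1276 m·K/W
ΣR = 3.297×10^-5 + 1.563 + 0.5617 + 0.1276 = 2.252 m·K/W
Q' = ΔT/ΣR = (499 °C − 23.2 °C)/2.252 = 211.3 W/m
From the inner boundary to the diatomaceous earth/mineral wool interface, ΣR_partial = 1.563 m·K/W.
T_interface = T_in − Q'·ΣR_partial = 499 °C − (211.3)(1.563) = 169 °C

T = 169 °C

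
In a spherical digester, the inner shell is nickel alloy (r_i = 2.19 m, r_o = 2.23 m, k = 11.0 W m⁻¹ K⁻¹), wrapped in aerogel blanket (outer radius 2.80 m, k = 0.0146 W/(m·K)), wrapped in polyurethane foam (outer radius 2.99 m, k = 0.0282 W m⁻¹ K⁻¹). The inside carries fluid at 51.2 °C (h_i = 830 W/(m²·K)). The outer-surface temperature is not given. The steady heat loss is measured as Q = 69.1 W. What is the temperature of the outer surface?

T_out = 12.4 °C

Series resistances:
  R_conv,in = 1/(4πr²h) = 1/(4π·2.19²·830) = 1.999×10^-5 K/W
  R_nickel alloy = (1/2.19 − 1/2.23)/(4πk) = 0.008191/(4π·11.0) = 5.925×10^-5 K/W
  R_aerogel blanket = (1/2.23 − 1/2.80)/(4πk) = 0.09129/(4π·0.0146) = 0.4976 K/W
  R_polyurethane foam = (1/2.80 − 1/2.99)/(4πk) = 0.02269/(4π·0.0282) = 0.06404 K/W
ΣR = 0.5617 K/W
ΔT = Q·ΣR = 69.1 × 0.5617 = 38.81 K
Heat flows outward, so T_out = T_in − ΔT = 51.2 − 38.81 = 12.4 °C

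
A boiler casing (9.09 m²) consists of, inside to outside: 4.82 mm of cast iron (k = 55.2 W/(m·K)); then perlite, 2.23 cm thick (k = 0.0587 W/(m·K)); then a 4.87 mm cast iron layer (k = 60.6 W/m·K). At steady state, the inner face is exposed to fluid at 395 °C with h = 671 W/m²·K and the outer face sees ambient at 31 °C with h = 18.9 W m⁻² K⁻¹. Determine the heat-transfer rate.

Treat each layer as a resistance in series:
  R_conv,in = 1/(hA) = 1/(671·9.09) = 1.640×10^-4 K/W
  R_cast iron = L/(kA) = 0.00482/(55.2·9.09) = 9.606×10^-6 K/W
  R_perlite = L/(kA) = 0.0223/(0.0587·9.09) = 0.04179 K/W
  R_cast iron = L/(kA) = 0.00487/(60.6·9.09) = 8.841×10^-6 K/W
  R_conv,out = 1/(hA) = 1/(18.9·9.09) = 0.005821 K/W
ΣR = 1.640×10^-4 + 9.606×10^-6 + 0.04179 + 8.841×10^-6 + 0.005821 = 0.04779 K/W
Q = ΔT/ΣR = (395 °C − 31 °C)/0.04779 = 7620 W

Q = 7.62 kW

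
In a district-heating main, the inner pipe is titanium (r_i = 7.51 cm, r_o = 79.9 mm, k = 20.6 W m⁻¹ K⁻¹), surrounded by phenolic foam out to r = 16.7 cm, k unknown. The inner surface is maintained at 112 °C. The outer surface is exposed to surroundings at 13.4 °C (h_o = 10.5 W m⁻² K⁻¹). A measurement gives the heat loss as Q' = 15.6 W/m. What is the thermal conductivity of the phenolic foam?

ΣR = ΔT/Q' = |112 − 13.4|/15.6 = 6.321 m·K/W
Known resistances:
  R'_titanium = ln(0.0799/0.0751)/(2πk) = 0.06196/(2π·20.6) = 4.787×10^-4 m·K/W
  R'_conv,out = 1/(2πr h) = 1/(2π·0.167·10.5) = 0.09076 m·K/W
R_phenolic foam = ΣR − ΣR_known = 6.321 − 0.09124 = 6.230 m·K/W
ln(r₂/r₁)/(2πk) = 6.230 ⇒ k = 0.7372/(2π·6.230) = 0.0188 W/m·K

k = 0.0188 W/m·K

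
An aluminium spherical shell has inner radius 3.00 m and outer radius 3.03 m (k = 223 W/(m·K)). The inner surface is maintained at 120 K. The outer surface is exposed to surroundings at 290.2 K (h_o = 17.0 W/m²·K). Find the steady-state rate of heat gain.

Q = 333 kW

Series thermal resistances, inner to outer:
  R_aluminium = (1/3.00 − 1/3.03)/(4πk) = 0.003300/(4π·223) = 1.178×10^-6 K/W
  R_conv,out = 1/(4πr²h) = 1/(4π·3.03²·17.0) = 5.099×10^-4 K/W
ΣR = 1.178×10^-6 + 5.099×10^-4 = 5.111×10^-4 K/W
Q = ΔT/ΣR = (120 K − 290.2 K)/5.111×10^-4 = -3.33×10^5 W
(Negative Q ⇒ heat flows inward; heat gain = 3.33×10^5 W.)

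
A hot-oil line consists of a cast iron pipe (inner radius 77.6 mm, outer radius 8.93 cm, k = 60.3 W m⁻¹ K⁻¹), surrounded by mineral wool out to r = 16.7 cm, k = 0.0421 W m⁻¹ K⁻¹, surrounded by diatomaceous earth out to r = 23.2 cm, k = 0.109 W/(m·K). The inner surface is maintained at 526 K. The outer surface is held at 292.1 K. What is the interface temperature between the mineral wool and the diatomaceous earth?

Treat each layer as a resistance in series:
  R'_cast iron = ln(0.0893/0.0776)/(2πk) = 0.1404/(2π·60.3) = 3.707×10^-4 m·K/W
  R'_mineral wool = ln(0.167/0.0893)/(2πk) = 0.6260/(2π·0.0421) = 2.367 m·K/W
  R'_diatomaceous earth = ln(0.232/0.167)/(2πk) = 0.3287/(2π·0.109) = 0.4800 m·K/W
ΣR = 3.707×10^-4 + 2.367 + 0.4800 = 2.847 m·K/W
Q' = ΔT/ΣR = (526 K − 292.1 K)/2.847 = 82.16 W/m
From the inner boundary to the mineral wool/diatomaceous earth interface, ΣR_partial = 2.367 m·K/W.
T_interface = T_in − Q'·ΣR_partial = 526 K − (82.16)(2.367) = 331.5 K

T = 331.5 K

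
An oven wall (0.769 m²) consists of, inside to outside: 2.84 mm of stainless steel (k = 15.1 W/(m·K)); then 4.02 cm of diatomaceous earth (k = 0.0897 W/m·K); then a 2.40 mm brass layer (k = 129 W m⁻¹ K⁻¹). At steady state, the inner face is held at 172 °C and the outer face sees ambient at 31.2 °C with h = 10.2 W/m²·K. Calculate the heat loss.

Resistance network (inner→outer):
  R_stainless steel = L/(kA) = 0.00284/(15.1·0.769) = 2.446×10^-4 K/W
  R_diatomaceous earth = L/(kA) = 0.0402/(0.0897·0.769) = 0.5828 K/W
  R_brass = L/(kA) = 0.00240/(129·0.769) = 2.419×10^-5 K/W
  R_conv,out = 1/(hA) = 1/(10.2·0.769) = 0.1275 K/W
ΣR = 2.446×10^-4 + 0.5828 + 2.419×10^-5 + 0.1275 = 0.7106 K/W
Q = ΔT/ΣR = (172 °C − 31.2 °C)/0.7106 = 198 W

Q = 198 W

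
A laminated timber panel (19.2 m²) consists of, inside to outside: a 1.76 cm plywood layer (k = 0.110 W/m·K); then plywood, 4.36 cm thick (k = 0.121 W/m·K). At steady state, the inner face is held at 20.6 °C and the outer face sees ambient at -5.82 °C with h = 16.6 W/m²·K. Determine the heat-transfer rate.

Q = 874 W

Resistance network (inner→outer):
  R_plywood = L/(kA) = 0.0176/(0.110·19.2) = 0.008333 K/W
  R_plywood = L/(kA) = 0.0436/(0.121·19.2) = 0.01877 K/W
  R_conv,out = 1/(hA) = 1/(16.6·19.2) = 0.003138 K/W
ΣR = 0.008333 + 0.01877 + 0.003138 = 0.03024 K/W
Q = ΔT/ΣR = (20.6 °C − -5.82 °C)/0.03024 = 874 W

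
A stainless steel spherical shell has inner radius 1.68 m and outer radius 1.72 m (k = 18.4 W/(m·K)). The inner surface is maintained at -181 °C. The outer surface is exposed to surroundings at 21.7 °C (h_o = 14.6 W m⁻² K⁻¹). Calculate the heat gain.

Treat each layer as a resistance in series:
  R_stainless steel = (1/1.68 − 1/1.72)/(4πk) = 0.01384/(4π·18.4) = 5.987×10^-5 K/W
  R_conv,out = 1/(4πr²h) = 1/(4π·1.72²·14.6) = 0.001842 K/W
ΣR = 5.987×10^-5 + 0.001842 = 0.001902 K/W
Q = ΔT/ΣR = (-181 °C − 21.7 °C)/0.001902 = -1.07×10^5 W
(Negative Q ⇒ heat flows inward; heat gain = 1.07×10^5 W.)

Q = 107 kW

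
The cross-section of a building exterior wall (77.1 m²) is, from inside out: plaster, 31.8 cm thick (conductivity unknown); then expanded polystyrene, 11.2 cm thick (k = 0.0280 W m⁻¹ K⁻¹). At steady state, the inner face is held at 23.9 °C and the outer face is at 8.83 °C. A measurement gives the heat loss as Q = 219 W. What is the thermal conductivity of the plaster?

k = 0.244 W/m·K

ΣR = ΔT/Q = |23.9 − 8.83|/219 = 0.06881 K/W
Known resistances:
  R_expanded polystyrene = L/(kA) = 0.112/(0.0280·77.1) = 0.05188 K/W
R_plaster = ΣR − ΣR_known = 0.06881 − 0.05188 = 0.01693 K/W
L/(kA) = 0.01693 ⇒ k = 0.318/(0.01693·77.1) = 0.244 W/m·K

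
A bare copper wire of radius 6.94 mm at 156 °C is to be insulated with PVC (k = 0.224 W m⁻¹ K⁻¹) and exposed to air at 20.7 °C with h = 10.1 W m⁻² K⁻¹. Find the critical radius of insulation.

r_cr = 2.22 cm

For a cylinder, r_cr = k_ins/h = 0.224/10.1 = 0.0222 m = 2.22 cm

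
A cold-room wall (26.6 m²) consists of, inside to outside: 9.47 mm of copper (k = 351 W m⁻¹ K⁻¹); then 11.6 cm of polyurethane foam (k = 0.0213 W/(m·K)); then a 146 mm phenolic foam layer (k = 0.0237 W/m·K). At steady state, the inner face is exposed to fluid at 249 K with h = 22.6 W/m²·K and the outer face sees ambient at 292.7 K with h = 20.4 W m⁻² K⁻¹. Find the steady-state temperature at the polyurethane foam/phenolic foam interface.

T = 269.51 K

Series thermal resistances, inner to outer:
  R_conv,in = 1/(hA) = 1/(22.6·26.6) = 0.001663 K/W
  R_copper = L/(kA) = 0.00947/(351·26.6) = 1.014×10^-6 K/W
  R_polyurethane foam = L/(kA) = 0.116/(0.0213·26.6) = 0.2047 K/W
  R_phenolic foam = L/(kA) = 0.146/(0.0237·26.6) = 0.2316 K/W
  R_conv,out = 1/(hA) = 1/(20.4·26.6) = 0.001843 K/W
ΣR = 0.001663 + 1.014×10^-6 + 0.2047 + 0.2316 + 0.001843 = 0.4398 K/W
Q = ΔT/ΣR = (249 K − 292.7 K)/0.4398 = -99.36 W
From the inner boundary to the polyurethane foam/phenolic foam interface, ΣR_partial = 0.2064 K/W.
T_interface = T_in − Q·ΣR_partial = 249 K − (-99.36)(0.2064) = 269.51 K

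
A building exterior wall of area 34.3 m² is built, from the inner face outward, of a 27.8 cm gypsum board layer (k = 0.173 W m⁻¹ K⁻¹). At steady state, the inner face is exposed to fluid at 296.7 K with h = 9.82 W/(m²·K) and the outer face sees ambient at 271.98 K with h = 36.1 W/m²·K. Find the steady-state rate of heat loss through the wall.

Q = 488 W

Series thermal resistances, inner to outer:
  R_conv,in = 1/(hA) = 1/(9.82·34.3) = 0.002969 K/W
  R_gypsum board = L/(kA) = 0.278/(0.173·34.3) = 0.04685 K/W
  R_conv,out = 1/(hA) = 1/(36.1·34.3) = 8.076×10^-4 K/W
ΣR = 0.002969 + 0.04685 + 8.076×10^-4 = 0.05063 K/W
Q = ΔT/ΣR = (296.7 K − 271.98 K)/0.05063 = 488 W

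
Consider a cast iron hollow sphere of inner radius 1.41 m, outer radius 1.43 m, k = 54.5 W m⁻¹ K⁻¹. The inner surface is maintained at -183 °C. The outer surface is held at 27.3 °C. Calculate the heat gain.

Q = 14500 kW

Q = 4πk·ΔT/(1/r₁ − 1/r₂) = 4π × 54.5 × 210.3 / (1/1.41 − 1/1.43) = 1.45×10^7 W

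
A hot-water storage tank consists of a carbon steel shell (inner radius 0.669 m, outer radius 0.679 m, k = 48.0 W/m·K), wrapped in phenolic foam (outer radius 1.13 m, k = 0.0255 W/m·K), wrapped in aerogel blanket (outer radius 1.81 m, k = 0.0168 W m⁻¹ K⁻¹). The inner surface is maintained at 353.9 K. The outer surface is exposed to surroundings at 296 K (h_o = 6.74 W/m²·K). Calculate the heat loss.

Q = 17.0 W

Treat each layer as a resistance in series:
  R_carbon steel = (1/0.669 − 1/0.679)/(4πk) = 0.02201/(4π·48.0) = 3.650×10^-5 K/W
  R_phenolic foam = (1/0.679 − 1/1.13)/(4πk) = 0.5878/(4π·0.0255) = 1.834 K/W
  R_aerogel blanket = (1/1.13 − 1/1.81)/(4πk) = 0.3325/(4π·0.0168) = 1.575 K/W
  R_conv,out = 1/(4πr²h) = 1/(4π·1.81²·6.74) = 0.003604 K/W
ΣR = 3.650×10^-5 + 1.834 + 1.575 + 0.003604 = 3.413 K/W
Q = ΔT/ΣR = (353.9 K − 296 K)/3.413 = 17.0 W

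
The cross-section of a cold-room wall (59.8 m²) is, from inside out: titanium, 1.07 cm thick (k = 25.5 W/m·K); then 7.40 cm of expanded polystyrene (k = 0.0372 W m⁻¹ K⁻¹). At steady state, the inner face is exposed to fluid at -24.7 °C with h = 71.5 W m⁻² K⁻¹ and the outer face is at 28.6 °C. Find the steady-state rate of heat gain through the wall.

Q = 1590 W

Resistance network (inner→outer):
  R_conv,in = 1/(hA) = 1/(71.5·59.8) = 2.339×10^-4 K/W
  R_titanium = L/(kA) = 0.0107/(25.5·59.8) = 7.017×10^-6 K/W
  R_expanded polystyrene = L/(kA) = 0.0740/(0.0372·59.8) = 0.03327 K/W
ΣR = 2.339×10^-4 + 7.017×10^-6 + 0.03327 = 0.03351 K/W
Q = ΔT/ΣR = (-24.7 °C − 28.6 °C)/0.03351 = -1590 W
(Negative Q ⇒ heat flows inward; heat gain = 1590 W.)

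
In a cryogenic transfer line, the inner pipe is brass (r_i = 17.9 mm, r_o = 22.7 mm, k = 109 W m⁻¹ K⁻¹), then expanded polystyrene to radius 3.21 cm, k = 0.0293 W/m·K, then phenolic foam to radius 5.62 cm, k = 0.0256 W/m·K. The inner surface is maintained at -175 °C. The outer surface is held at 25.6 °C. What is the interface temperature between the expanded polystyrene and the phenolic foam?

T = -105 °C

Treat each layer as a resistance in series:
  R'_brass = ln(0.0227/0.0179)/(2πk) = 0.2376/(2π·109) = 3.469×10^-4 m·K/W
  R'_expanded polystyrene = ln(0.0321/0.0227)/(2πk) = 0.3465/(2π·0.0293) = 1.882 m·K/W
  R'_phenolic foam = ln(0.0562/0.0321)/(2πk) = 0.5601/(2π·0.0256) = 3.482 m·K/W
ΣR = 3.469×10^-4 + 1.882 + 3.482 = 5.364 m·K/W
Q' = ΔT/ΣR = (-175 °C − 25.6 °C)/5.364 = -37.40 W/m
From the inner boundary to the expanded polystyrene/phenolic foam interface, ΣR_partial = 1.882 m·K/W.
T_interface = T_in − Q'·ΣR_partial = -175 °C − (-37.40)(1.882) = -105 °C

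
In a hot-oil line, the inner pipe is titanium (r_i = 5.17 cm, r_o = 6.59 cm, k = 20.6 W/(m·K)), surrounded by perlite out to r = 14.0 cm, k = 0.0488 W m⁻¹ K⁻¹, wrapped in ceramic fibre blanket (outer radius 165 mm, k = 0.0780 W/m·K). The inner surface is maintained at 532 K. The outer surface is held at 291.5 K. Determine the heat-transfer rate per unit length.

Resistance network (inner→outer):
  R'_titanium = ln(0.0659/0.0517)/(2πk) = 0.2427/(2π·20.6) = 0.001875 m·K/W
  R'_perlite = ln(0.140/0.0659)/(2πk) = 0.7535/(2π·0.0488) = 2.457 m·K/W
  R'_ceramic fibre blanket = ln(0.165/0.140)/(2πk) = 0.1643/(2π·0.0780) = 0.3353 m·K/W
ΣR = 0.001875 + 2.457 + 0.3353 = 2.794 m·K/W
Q' = ΔT/ΣR = (532 K − 291.5 K)/2.794 = 86.1 W/m

Q' = 86.1 W/m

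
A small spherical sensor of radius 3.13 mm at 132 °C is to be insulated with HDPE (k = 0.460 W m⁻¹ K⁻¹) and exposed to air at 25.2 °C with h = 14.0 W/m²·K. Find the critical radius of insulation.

r_cr = 6.57 cm

For a sphere, r_cr = 2k_ins/h = 2·0.460/14.0 = 0.0657 m = 6.57 cm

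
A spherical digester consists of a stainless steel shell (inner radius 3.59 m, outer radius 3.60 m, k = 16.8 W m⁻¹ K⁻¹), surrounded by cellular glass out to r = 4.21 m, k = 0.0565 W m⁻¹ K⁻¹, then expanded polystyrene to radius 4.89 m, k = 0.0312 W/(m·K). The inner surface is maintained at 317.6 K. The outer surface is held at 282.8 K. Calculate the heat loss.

Treat each layer as a resistance in series:
  R_stainless steel = (1/3.59 − 1/3.60)/(4πk) = 7.738×10^-4/(4π·16.8) = 3.665×10^-6 K/W
  R_cellular glass = (1/3.60 − 1/4.21)/(4πk) = 0.04025/(4π·0.0565) = 0.05669 K/W
  R_expanded polystyrene = (1/4.21 − 1/4.89)/(4πk) = 0.03303/(4π·0.0312) = 0.08425 K/W
ΣR = 3.665×10^-6 + 0.05669 + 0.08425 = 0.1409 K/W
Q = ΔT/ΣR = (317.6 K − 282.8 K)/0.1409 = 247 W

Q = 247 W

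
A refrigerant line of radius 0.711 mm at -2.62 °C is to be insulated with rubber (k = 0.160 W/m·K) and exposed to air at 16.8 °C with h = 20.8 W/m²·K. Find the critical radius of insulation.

For a cylinder, r_cr = k_ins/h = 0.160/20.8 = 0.00769 m = 0.769 cm

r_cr = 0.769 cm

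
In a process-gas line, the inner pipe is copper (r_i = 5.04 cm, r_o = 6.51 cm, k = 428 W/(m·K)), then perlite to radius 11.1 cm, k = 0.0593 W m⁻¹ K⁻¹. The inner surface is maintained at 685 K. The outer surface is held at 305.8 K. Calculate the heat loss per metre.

Q' = 265 W/m

Resistance network (inner→outer):
  R'_copper = ln(0.0651/0.0504)/(2πk) = 0.2559/(2π·428) = 9.517×10^-5 m·K/W
  R'_perlite = ln(0.111/0.0651)/(2πk) = 0.5336/(2π·0.0593) = 1.432 m·K/W
ΣR = 9.517×10^-5 + 1.432 = 1.432 m·K/W
Q' = ΔT/ΣR = (685 K − 305.8 K)/1.432 = 265 W/m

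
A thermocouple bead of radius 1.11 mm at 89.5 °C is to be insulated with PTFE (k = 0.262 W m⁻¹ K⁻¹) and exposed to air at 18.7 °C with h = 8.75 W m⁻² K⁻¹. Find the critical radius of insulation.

For a sphere, r_cr = 2k_ins/h = 2·0.262/8.75 = 0.0599 m = 5.99 cm

r_cr = 5.99 cm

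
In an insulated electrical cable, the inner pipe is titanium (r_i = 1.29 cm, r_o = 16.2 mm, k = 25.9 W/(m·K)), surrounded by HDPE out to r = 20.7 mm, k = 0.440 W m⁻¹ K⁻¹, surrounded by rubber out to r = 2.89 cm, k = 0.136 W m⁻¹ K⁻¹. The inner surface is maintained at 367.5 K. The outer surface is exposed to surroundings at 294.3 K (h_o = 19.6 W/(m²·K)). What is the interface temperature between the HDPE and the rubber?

Series thermal resistances, inner to outer:
  R'_titanium = ln(0.0162/0.0129)/(2πk) = 0.2278/(2π·25.9) = 0.001400 m·K/W
  R'_HDPE = ln(0.0207/0.0162)/(2πk) = 0.2451/(2π·0.440) = 0.08866 m·K/W
  R'_rubber = ln(0.0289/0.0207)/(2πk) = 0.3337/(2π·0.136) = 0.3905 m·K/W
  R'_conv,out = 1/(2πr h) = 1/(2π·0.0289·19.6) = 0.2810 m·K/W
ΣR = 0.001400 + 0.08866 + 0.3905 + 0.2810 = 0.7616 m·K/W
Q' = ΔT/ΣR = (367.5 K − 294.3 K)/0.7616 = 96.11 W/m
From the inner boundary to the HDPE/rubber interface, ΣR_partial = 0.09006 m·K/W.
T_interface = T_in − Q'·ΣR_partial = 367.5 K − (96.11)(0.09006) = 358.8 K

T = 358.8 K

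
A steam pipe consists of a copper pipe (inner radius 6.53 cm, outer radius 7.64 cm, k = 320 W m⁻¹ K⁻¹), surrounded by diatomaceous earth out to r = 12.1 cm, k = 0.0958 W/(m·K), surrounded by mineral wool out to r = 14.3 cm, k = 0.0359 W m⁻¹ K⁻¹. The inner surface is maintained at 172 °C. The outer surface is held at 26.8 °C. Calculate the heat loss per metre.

Treat each layer as a resistance in series:
  R'_copper = ln(0.0764/0.0653)/(2πk) = 0.1570/(2π·320) = 7.808×10^-5 m·K/W
  R'_diatomaceous earth = ln(0.121/0.0764)/(2πk) = 0.4598/(2π·0.0958) = 0.7639 m·K/W
  R'_mineral wool = ln(0.143/0.121)/(2πk) = 0.1671/(2π·0.0359) = 0.7406 m·K/W
ΣR = 7.808×10^-5 + 0.7639 + 0.7406 = 1.505 m·K/W
Q' = ΔT/ΣR = (172 °C − 26.8 °C)/1.505 = 96.5 W/m

Q' = 96.5 W/m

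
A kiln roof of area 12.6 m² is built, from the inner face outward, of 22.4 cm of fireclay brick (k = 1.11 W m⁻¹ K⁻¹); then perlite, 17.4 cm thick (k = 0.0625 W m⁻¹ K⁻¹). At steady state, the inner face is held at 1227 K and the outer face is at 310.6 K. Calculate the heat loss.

Q = 3.87 kW

Treat each layer as a resistance in series:
  R_fireclay brick = L/(kA) = 0.224/(1.11·12.6) = 0.01602 K/W
  R_perlite = L/(kA) = 0.174/(0.0625·12.6) = 0.2210 K/W
ΣR = 0.01602 + 0.2210 = 0.2370 K/W
Q = ΔT/ΣR = (1227 K − 310.6 K)/0.2370 = 3870 W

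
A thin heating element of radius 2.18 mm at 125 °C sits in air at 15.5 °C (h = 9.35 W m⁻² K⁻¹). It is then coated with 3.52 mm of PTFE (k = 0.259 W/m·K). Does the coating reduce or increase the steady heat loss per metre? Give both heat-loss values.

increases: 14.0 → 30.6 W/m

Critical radius for a cylinder: r_cr = k/h = 0.0277 m = 2.77 cm.
Outer radius after coating: r₂ = 0.00218 + 0.00352 = 0.00570 m.
Since r₁ < r_cr and r₂ ≤ r_cr, the coating moves toward the maximum at r_cr — heat loss rises.
Bare: R = 1/(2πr₁h) = 7.808 m·K/W; Q = 109.5/7.808 = 14.0 W/m.
Coated: R = R_cond + R_conv = 3.577 m·K/W; Q = 109.5/3.577 = 30.6 W/m.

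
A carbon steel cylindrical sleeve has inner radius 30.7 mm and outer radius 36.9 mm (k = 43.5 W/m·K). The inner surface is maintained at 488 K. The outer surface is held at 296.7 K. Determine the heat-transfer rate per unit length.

Q' = 2πk·ΔT/ln(r₂/r₁) = 2π × 43.5 × 191.3 / ln(0.0369/0.0307) = 2.84×10^5 W/m

Q' = 284 kW/m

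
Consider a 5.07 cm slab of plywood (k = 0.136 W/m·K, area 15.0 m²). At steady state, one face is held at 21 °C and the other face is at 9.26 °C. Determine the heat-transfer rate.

Q = kA·ΔT/L = 0.136 × 15.0 × |21 °C − 9.26 °C| / 0.0507 = 472 W

Q = 472 W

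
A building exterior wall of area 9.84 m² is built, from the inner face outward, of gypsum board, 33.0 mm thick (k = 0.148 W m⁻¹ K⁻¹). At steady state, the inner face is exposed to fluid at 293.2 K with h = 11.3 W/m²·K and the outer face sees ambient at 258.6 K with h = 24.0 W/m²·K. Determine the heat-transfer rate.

Series thermal resistances, inner to outer:
  R_conv,in = 1/(hA) = 1/(11.3·9.84) = 0.008993 K/W
  R_gypsum board = L/(kA) = 0.0330/(0.148·9.84) = 0.02266 K/W
  R_conv,out = 1/(hA) = 1/(24.0·9.84) = 0.004234 K/W
ΣR = 0.008993 + 0.02266 + 0.004234 = 0.03589 K/W
Q = ΔT/ΣR = (293.2 K − 258.6 K)/0.03589 = 964 W

Q = 964 W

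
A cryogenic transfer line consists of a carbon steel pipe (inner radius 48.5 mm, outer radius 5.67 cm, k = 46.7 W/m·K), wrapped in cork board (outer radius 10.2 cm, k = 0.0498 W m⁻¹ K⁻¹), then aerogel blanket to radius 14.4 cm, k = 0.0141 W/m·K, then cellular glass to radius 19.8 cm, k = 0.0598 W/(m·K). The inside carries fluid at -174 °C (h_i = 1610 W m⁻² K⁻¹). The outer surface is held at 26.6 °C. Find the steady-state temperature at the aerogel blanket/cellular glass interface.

T = 0.9 °C

Resistance network (inner→outer):
  R'_conv,in = 1/(2πr h) = 1/(2π·0.0485·1610) = 0.002038 m·K/W
  R'_carbon steel = ln(0.0567/0.0485)/(2πk) = 0.1562/(2π·46.7) = 5.324×10^-4 m·K/W
  R'_cork board = ln(0.102/0.0567)/(2πk) = 0.5872/(2π·0.0498) = 1.877 m·K/W
  R'_aerogel blanket = ln(0.144/0.102)/(2πk) = 0.3448/(2π·0.0141) = 3.892 m·K/W
  R'_cellular glass = ln(0.198/0.144)/(2πk) = 0.3185/(2π·0.0598) = 0.8475 m·K/W
ΣR = 0.002038 + 5.324×10^-4 + 1.877 + 3.892 + 0.8475 = 6.619 m·K/W
Q' = ΔT/ΣR = (-174 °C − 26.6 °C)/6.619 = -30.31 W/m
From the inner boundary to the aerogel blanket/cellular glass interface, ΣR_partial = 5.772 m·K/W.
T_interface = T_in − Q'·ΣR_partial = -174 °C − (-30.31)(5.772) = 0.9 °C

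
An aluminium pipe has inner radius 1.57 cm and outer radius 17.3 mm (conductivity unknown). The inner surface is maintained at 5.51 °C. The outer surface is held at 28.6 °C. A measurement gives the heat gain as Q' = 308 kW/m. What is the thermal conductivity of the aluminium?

k = 206 W/m·K

ΣR = ΔT/Q' = |5.51 − 28.6|/3.08×10^5 = 7.497×10^-5 m·K/W
ln(r₂/r₁)/(2πk) = 7.497×10^-5 ⇒ k = 0.09705/(2π·7.497×10^-5) = 206 W/m·K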